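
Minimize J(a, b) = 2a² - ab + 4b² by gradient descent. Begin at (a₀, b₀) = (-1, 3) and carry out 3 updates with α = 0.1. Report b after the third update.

0.001

∇J = (4a - b, -a + 8b)
(a₁, b₁) = (-1, 3) − 0.1·(-7, 25) = (-0.3, 0.5)
(a₂, b₂) = (-0.3, 0.5) − 0.1·(-1.7, 4.3) = (-0.13, 0.07)
(a₃, b₃) = (-0.13, 0.07) − 0.1·(-0.59, 0.69) = (-0.071, 0.001)
b = 0.001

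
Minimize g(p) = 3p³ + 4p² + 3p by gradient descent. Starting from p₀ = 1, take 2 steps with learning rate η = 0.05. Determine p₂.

-0.15

g′(p) = 9p² + 8p + 3
p₁ = 1 − 0.05·20 = 0
p₂ = 0 − 0.05·3 = -0.15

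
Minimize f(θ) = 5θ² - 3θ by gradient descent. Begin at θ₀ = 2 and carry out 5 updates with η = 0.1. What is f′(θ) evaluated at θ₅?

0

f′(θ) = 10θ - 3
Step 1: f′(2) = 17; θ₁ = 2 − 0.1·17 = 0.3
Step 2: f′(0.3) = 0; θ₂ = 0.3 − 0.1·0 = 0.3
Step 3: f′(0.3) = 0; θ₃ = 0.3 − 0.1·0 = 0.3
Step 4: f′(0.3) = 0; θ₄ = 0.3 − 0.1·0 = 0.3
Step 5: f′(0.3) = 0; θ₅ = 0.3 − 0.1·0 = 0.3
f′(θ) at (0.3) = 0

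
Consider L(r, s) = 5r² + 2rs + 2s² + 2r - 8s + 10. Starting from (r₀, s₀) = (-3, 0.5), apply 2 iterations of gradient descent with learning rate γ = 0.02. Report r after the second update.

∇L = (10r + 2s + 2, 2r + 4s - 8)
(r₁, s₁) = (-3, 0.5) − 0.02·(-27, -12) = (-2.46, 0.74)
(r₂, s₂) = (-2.46, 0.74) − 0.02·(-21.12, -9.96) = (-2.0376, 0.9392)
r = -2.0376

-2.0376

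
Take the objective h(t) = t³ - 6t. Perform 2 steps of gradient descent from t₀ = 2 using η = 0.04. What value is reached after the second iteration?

1.628288

h′(t) = 3t² - 6
t₁ = 2 − 0.04·6 = 1.76
t₂ = 1.76 − 0.04·3.2928 = 1.628288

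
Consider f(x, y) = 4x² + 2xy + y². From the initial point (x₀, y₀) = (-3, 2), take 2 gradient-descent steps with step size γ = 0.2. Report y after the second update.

∇f = (8x + 2y, 2x + 2y)
(x₁, y₁) = (-3, 2) − 0.2·(-20, -2) = (1, 2.4)
(x₂, y₂) = (1, 2.4) − 0.2·(12.8, 6.8) = (-1.56, 1.04)
y = 1.04

1.04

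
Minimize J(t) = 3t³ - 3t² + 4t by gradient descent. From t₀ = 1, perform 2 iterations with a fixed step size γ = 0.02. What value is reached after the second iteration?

J′(t) = 9t² - 6t + 4
t₁ = 1 − 0.02·7 = 0.86
t₂ = 0.86 − 0.02·5.4964 = 0.750072

0.750072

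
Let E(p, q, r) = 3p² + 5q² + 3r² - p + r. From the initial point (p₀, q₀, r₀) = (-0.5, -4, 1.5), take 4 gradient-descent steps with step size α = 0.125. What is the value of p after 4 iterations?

∇E = (6p - 1, 10q, 6r + 1)
Step 1: at (-0.5, -4, 1.5), ∇E = (-4, -40, 10) → (-0.5, -4, 1.5) − 0.125·(-4, -40, 10) = (0, 1, 0.25)
Step 2: at (0, 1, 0.25), ∇E = (-1, 10, 2.5) → (0, 1, 0.25) − 0.125·(-1, 10, 2.5) = (0.125, -0.25, -0.0625)
Step 3: at (0.125, -0.25, -0.0625), ∇E = (-0.25, -2.5, 0.625) → (0.125, -0.25, -0.0625) − 0.125·(-0.25, -2.5, 0.625) = (0.15625, 0.0625, -0.140625)
Step 4: at (0.15625, 0.0625, -0.140625), ∇E = (-0.0625, 0.625, 0.15625) → (0.15625, 0.0625, -0.140625) − 0.125·(-0.0625, 0.625, 0.15625) = (0.1640625, -0.015625, -0.16015625)
p = 0.1640625

0.1640625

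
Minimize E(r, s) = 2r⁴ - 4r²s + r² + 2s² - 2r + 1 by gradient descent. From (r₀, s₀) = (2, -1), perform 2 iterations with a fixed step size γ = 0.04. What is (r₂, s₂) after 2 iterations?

(-0.34459136, 0.094144)

∇E = (8r³ - 8rs + 2r - 2, -4r² + 4s)
Step 1: at (2, -1), ∇E = (82, -20) → (2, -1) − 0.04·(82, -20) = (-1.28, -0.2)
Step 2: at (-1.28, -0.2), ∇E = (-23.385216, -7.3536) → (-1.28, -0.2) − 0.04·(-23.385216, -7.3536) = (-0.34459136, 0.094144)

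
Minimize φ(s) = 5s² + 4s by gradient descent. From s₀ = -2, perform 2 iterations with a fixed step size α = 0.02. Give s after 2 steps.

φ′(s) = 10s + 4
s₁ = -2 − 0.02·(-16) = -1.68
s₂ = -1.68 − 0.02·(-12.8) = -1.424

-1.424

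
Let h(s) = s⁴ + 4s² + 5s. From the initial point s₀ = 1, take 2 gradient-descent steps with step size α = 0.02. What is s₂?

h′(s) = 4s³ + 8s + 5
s₁ = 1 − 0.02·17 = 0.66
s₂ = 0.66 − 0.02·11.429984 = 0.43140032

0.43140032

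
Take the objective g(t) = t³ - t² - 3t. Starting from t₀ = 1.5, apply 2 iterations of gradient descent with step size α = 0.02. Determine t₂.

g′(t) = 3t² - 2t - 3
Step 1: g′(1.5) = 0.75; t₁ = 1.5 − 0.02·0.75 = 1.485
Step 2: g′(1.485) = 0.645675; t₂ = 1.485 − 0.02·0.645675 = 1.4720865

1.4720865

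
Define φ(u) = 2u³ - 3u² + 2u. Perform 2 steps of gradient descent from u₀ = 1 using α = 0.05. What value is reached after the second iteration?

0.827

φ′(u) = 6u² - 6u + 2
u₁ = 1 − 0.05·2 = 0.9
u₂ = 0.9 − 0.05·1.46 = 0.827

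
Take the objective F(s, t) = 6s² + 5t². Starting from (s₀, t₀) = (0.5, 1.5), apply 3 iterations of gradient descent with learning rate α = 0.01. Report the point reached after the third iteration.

∇F = (12s, 10t)
(s₁, t₁) = (0.5, 1.5) − 0.01·(6, 15) = (0.44, 1.35)
(s₂, t₂) = (0.44, 1.35) − 0.01·(5.28, 13.5) = (0.3872, 1.215)
(s₃, t₃) = (0.3872, 1.215) − 0.01·(4.6464, 12.15) = (0.340736, 1.0935)

(0.340736, 1.0935)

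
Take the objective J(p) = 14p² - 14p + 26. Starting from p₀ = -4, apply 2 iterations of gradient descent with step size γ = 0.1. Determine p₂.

-14.08

J′(p) = 28p - 14
Step 1: J′(-4) = -126; p₁ = -4 − 0.1·(-126) = 8.6
Step 2: J′(8.6) = 226.8; p₂ = 8.6 − 0.1·226.8 = -14.08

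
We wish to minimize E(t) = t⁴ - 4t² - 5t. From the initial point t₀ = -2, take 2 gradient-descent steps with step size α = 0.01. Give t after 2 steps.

E′(t) = 4t³ - 8t - 5
Step 1: E′(-2) = -21; t₁ = -2 − 0.01·(-21) = -1.79
Step 2: E′(-1.79) = -13.621356; t₂ = -1.79 − 0.01·(-13.621356) = -1.65378644

-1.65378644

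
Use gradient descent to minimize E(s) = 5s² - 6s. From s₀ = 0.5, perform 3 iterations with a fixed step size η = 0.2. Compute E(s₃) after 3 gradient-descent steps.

E′(s) = 10s - 6
s₁ = 0.5 − 0.2·(-1) = 0.7
s₂ = 0.7 − 0.2·1 = 0.5
s₃ = 0.5 − 0.2·(-1) = 0.7
E(0.7) = -1.75

-1.75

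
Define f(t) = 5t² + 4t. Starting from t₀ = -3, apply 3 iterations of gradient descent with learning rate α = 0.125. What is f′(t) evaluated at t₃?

f′(t) = 10t + 4
t₁ = -3 − 0.125·(-26) = 0.25
t₂ = 0.25 − 0.125·6.5 = -0.5625
t₃ = -0.5625 − 0.125·(-1.625) = -0.359375
f′(t) at (-0.359375) = 0.40625

0.40625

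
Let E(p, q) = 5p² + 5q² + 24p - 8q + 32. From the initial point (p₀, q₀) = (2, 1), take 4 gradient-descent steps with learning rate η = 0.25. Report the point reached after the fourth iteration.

(19.875, 1.8125)

∇E = (10p + 24, 10q - 8)
(p₁, q₁) = (2, 1) − 0.25·(44, 2) = (-9, 0.5)
(p₂, q₂) = (-9, 0.5) − 0.25·(-66, -3) = (7.5, 1.25)
(p₃, q₃) = (7.5, 1.25) − 0.25·(99, 4.5) = (-17.25, 0.125)
(p₄, q₄) = (-17.25, 0.125) − 0.25·(-148.5, -6.75) = (19.875, 1.8125)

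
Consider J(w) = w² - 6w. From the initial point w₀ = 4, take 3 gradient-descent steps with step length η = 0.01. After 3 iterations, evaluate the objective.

-8.114157619136

J′(w) = 2w - 6
w₁ = 4 − 0.01·2 = 3.98
w₂ = 3.98 − 0.01·1.96 = 3.9604
w₃ = 3.9604 − 0.01·1.9208 = 3.941192
J(3.941192) = -8.114157619136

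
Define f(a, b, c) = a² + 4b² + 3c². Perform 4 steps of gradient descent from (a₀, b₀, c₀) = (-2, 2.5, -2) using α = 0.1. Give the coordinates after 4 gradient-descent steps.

∇f = (2a, 8b, 6c)
Step 1: at (-2, 2.5, -2), ∇f = (-4, 20, -12) → (-2, 2.5, -2) − 0.1·(-4, 20, -12) = (-1.6, 0.5, -0.8)
Step 2: at (-1.6, 0.5, -0.8), ∇f = (-3.2, 4, -4.8) → (-1.6, 0.5, -0.8) − 0.1·(-3.2, 4, -4.8) = (-1.28, 0.1, -0.32)
Step 3: at (-1.28, 0.1, -0.32), ∇f = (-2.56, 0.8, -1.92) → (-1.28, 0.1, -0.32) − 0.1·(-2.56, 0.8, -1.92) = (-1.024, 0.02, -0.128)
Step 4: at (-1.024, 0.02, -0.128), ∇f = (-2.048, 0.16, -0.768) → (-1.024, 0.02, -0.128) − 0.1·(-2.048, 0.16, -0.768) = (-0.8192, 0.004, -0.0512)

(-0.8192, 0.004, -0.0512)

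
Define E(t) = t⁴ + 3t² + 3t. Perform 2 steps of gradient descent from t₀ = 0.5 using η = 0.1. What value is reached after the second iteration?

E′(t) = 4t³ + 6t + 3
t₁ = 0.5 − 0.1·6.5 = -0.15
t₂ = -0.15 − 0.1·2.0865 = -0.35865

-0.35865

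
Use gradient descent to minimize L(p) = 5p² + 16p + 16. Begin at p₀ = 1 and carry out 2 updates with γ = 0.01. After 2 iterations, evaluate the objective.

L′(p) = 10p + 16
p₁ = 1 − 0.01·26 = 0.74
p₂ = 0.74 − 0.01·23.4 = 0.506
L(0.506) = 25.37618

25.37618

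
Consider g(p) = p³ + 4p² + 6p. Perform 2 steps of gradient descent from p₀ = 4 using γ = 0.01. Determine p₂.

2.533012

g′(p) = 3p² + 8p + 6
p₁ = 4 − 0.01·86 = 3.14
p₂ = 3.14 − 0.01·60.6988 = 2.533012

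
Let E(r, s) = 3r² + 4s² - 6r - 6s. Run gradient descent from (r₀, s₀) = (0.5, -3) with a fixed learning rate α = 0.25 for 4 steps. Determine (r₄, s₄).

(0.96875, -3)

∇E = (6r - 6, 8s - 6)
(r₁, s₁) = (0.5, -3) − 0.25·(-3, -30) = (1.25, 4.5)
(r₂, s₂) = (1.25, 4.5) − 0.25·(1.5, 30) = (0.875, -3)
(r₃, s₃) = (0.875, -3) − 0.25·(-0.75, -30) = (1.0625, 4.5)
(r₄, s₄) = (1.0625, 4.5) − 0.25·(0.375, 30) = (0.96875, -3)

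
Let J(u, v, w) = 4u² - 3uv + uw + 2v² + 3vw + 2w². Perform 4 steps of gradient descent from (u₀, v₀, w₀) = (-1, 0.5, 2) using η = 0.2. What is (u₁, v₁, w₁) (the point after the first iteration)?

∇J = (8u - 3v + w, -3u + 4v + 3w, u + 3v + 4w)
(u₁, v₁, w₁) = (-1, 0.5, 2) − 0.2·(-7.5, 11, 8.5) = (0.5, -1.7, 0.3)

(0.5, -1.7, 0.3)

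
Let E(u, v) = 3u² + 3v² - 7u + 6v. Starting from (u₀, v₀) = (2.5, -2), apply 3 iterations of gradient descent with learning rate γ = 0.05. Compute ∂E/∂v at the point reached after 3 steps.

-2.058

∇E = (6u - 7, 6v + 6)
(u₁, v₁) = (2.5, -2) − 0.05·(8, -6) = (2.1, -1.7)
(u₂, v₂) = (2.1, -1.7) − 0.05·(5.6, -4.2) = (1.82, -1.49)
(u₃, v₃) = (1.82, -1.49) − 0.05·(3.92, -2.94) = (1.624, -1.343)
∂E/∂v at (1.624, -1.343) = -2.058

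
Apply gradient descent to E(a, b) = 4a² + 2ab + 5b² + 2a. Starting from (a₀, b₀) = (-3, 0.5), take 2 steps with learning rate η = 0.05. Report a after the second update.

∇E = (8a + 2b + 2, 2a + 10b)
(a₁, b₁) = (-3, 0.5) − 0.05·(-21, -1) = (-1.95, 0.55)
(a₂, b₂) = (-1.95, 0.55) − 0.05·(-12.5, 1.6) = (-1.325, 0.47)
a = -1.325

-1.325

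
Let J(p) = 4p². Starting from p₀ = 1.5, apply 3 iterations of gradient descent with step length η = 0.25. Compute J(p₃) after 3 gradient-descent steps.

9

J′(p) = 8p
Step 1: J′(1.5) = 12; p₁ = 1.5 − 0.25·12 = -1.5
Step 2: J′(-1.5) = -12; p₂ = -1.5 − 0.25·(-12) = 1.5
Step 3: J′(1.5) = 12; p₃ = 1.5 − 0.25·12 = -1.5
J(-1.5) = 9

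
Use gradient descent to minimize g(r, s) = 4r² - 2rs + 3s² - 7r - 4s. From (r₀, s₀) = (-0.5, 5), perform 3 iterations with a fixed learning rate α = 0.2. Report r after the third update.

∇g = (8r - 2s - 7, -2r + 6s - 4)
(r₁, s₁) = (-0.5, 5) − 0.2·(-21, 27) = (3.7, -0.4)
(r₂, s₂) = (3.7, -0.4) − 0.2·(23.4, -13.8) = (-0.98, 2.36)
(r₃, s₃) = (-0.98, 2.36) − 0.2·(-19.56, 12.12) = (2.932, -0.064)
r = 2.932

2.932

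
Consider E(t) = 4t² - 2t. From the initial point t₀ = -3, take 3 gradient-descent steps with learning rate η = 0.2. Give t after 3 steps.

E′(t) = 8t - 2
Step 1: E′(-3) = -26; t₁ = -3 − 0.2·(-26) = 2.2
Step 2: E′(2.2) = 15.6; t₂ = 2.2 − 0.2·15.6 = -0.92
Step 3: E′(-0.92) = -9.36; t₃ = -0.92 − 0.2·(-9.36) = 0.952

0.952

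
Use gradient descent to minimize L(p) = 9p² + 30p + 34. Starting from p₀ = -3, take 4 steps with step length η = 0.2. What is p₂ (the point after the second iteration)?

L′(p) = 18p + 30
p₁ = -3 − 0.2·(-24) = 1.8
p₂ = 1.8 − 0.2·62.4 = -10.68

-10.68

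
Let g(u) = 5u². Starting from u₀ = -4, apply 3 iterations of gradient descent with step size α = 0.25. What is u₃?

g′(u) = 10u
u₁ = -4 − 0.25·(-40) = 6
u₂ = 6 − 0.25·60 = -9
u₃ = -9 − 0.25·(-90) = 13.5

13.5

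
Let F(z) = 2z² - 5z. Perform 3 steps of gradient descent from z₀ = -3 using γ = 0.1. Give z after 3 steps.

F′(z) = 4z - 5
Step 1: F′(-3) = -17; z₁ = -3 − 0.1·(-17) = -1.3
Step 2: F′(-1.3) = -10.2; z₂ = -1.3 − 0.1·(-10.2) = -0.28
Step 3: F′(-0.28) = -6.12; z₃ = -0.28 − 0.1·(-6.12) = 0.332

0.332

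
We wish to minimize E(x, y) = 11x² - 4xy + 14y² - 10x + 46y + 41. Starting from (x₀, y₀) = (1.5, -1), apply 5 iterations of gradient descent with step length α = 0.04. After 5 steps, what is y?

-1.619776

∇E = (22x - 4y - 10, -4x + 28y + 46)
(x₁, y₁) = (1.5, -1) − 0.04·(27, 12) = (0.42, -1.48)
(x₂, y₂) = (0.42, -1.48) − 0.04·(5.16, 2.88) = (0.2136, -1.5952)
(x₃, y₃) = (0.2136, -1.5952) − 0.04·(1.08, 0.48) = (0.1704, -1.6144)
(x₄, y₄) = (0.1704, -1.6144) − 0.04·(0.2064, 0.1152) = (0.162144, -1.619008)
(x₅, y₅) = (0.162144, -1.619008) − 0.04·(0.0432, 0.0192) = (0.160416, -1.619776)
y = -1.619776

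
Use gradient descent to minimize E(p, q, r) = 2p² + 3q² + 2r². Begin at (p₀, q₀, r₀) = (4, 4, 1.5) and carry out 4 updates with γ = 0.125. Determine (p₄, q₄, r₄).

(0.25, 0.015625, 0.09375)

∇E = (4p, 6q, 4r)
Step 1: at (4, 4, 1.5), ∇E = (16, 24, 6) → (4, 4, 1.5) − 0.125·(16, 24, 6) = (2, 1, 0.75)
Step 2: at (2, 1, 0.75), ∇E = (8, 6, 3) → (2, 1, 0.75) − 0.125·(8, 6, 3) = (1, 0.25, 0.375)
Step 3: at (1, 0.25, 0.375), ∇E = (4, 1.5, 1.5) → (1, 0.25, 0.375) − 0.125·(4, 1.5, 1.5) = (0.5, 0.0625, 0.1875)
Step 4: at (0.5, 0.0625, 0.1875), ∇E = (2, 0.375, 0.75) → (0.5, 0.0625, 0.1875) − 0.125·(2, 0.375, 0.75) = (0.25, 0.015625, 0.09375)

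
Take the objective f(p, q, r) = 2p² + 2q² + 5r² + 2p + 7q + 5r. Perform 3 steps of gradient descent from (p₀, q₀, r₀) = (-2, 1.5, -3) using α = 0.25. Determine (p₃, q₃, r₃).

∇f = (4p + 2, 4q + 7, 10r + 5)
(p₁, q₁, r₁) = (-2, 1.5, -3) − 0.25·(-6, 13, -25) = (-0.5, -1.75, 3.25)
(p₂, q₂, r₂) = (-0.5, -1.75, 3.25) − 0.25·(0, 0, 37.5) = (-0.5, -1.75, -6.125)
(p₃, q₃, r₃) = (-0.5, -1.75, -6.125) − 0.25·(0, 0, -56.25) = (-0.5, -1.75, 7.9375)

(-0.5, -1.75, 7.9375)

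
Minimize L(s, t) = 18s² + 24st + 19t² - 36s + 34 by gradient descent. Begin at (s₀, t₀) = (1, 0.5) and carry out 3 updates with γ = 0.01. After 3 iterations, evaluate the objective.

∇L = (36s + 24t - 36, 24s + 38t)
(s₁, t₁) = (1, 0.5) − 0.01·(12, 43) = (0.88, 0.07)
(s₂, t₂) = (0.88, 0.07) − 0.01·(-2.64, 23.78) = (0.9064, -0.1678)
(s₃, t₃) = (0.9064, -0.1678) − 0.01·(-7.3968, 15.3772) = (0.980368, -0.321572)
L(0.980368, -0.321572) = 10.405486386224

10.405486386224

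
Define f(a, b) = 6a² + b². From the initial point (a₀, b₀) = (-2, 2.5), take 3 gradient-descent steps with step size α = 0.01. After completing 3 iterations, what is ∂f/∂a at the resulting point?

∇f = (12a, 2b)
Step 1: at (-2, 2.5), ∇f = (-24, 5) → (-2, 2.5) − 0.01·(-24, 5) = (-1.76, 2.45)
Step 2: at (-1.76, 2.45), ∇f = (-21.12, 4.9) → (-1.76, 2.45) − 0.01·(-21.12, 4.9) = (-1.5488, 2.401)
Step 3: at (-1.5488, 2.401), ∇f = (-18.5856, 4.802) → (-1.5488, 2.401) − 0.01·(-18.5856, 4.802) = (-1.362944, 2.35298)
∂f/∂a at (-1.362944, 2.35298) = -16.355328

-16.355328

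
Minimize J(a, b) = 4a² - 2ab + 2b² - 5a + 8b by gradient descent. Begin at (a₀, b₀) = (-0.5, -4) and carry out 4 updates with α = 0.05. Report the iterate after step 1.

∇J = (8a - 2b - 5, -2a + 4b + 8)
Step 1: at (-0.5, -4), ∇J = (-1, -7) → (-0.5, -4) − 0.05·(-1, -7) = (-0.45, -3.65)

(-0.45, -3.65)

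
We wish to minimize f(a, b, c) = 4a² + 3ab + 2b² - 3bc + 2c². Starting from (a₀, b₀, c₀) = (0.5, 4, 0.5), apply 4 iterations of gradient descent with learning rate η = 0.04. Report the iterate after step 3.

∇f = (8a + 3b, 3a + 4b - 3c, -3b + 4c)
Step 1: at (0.5, 4, 0.5), ∇f = (16, 16, -10) → (0.5, 4, 0.5) − 0.04·(16, 16, -10) = (-0.14, 3.36, 0.9)
Step 2: at (-0.14, 3.36, 0.9), ∇f = (8.96, 10.32, -6.48) → (-0.14, 3.36, 0.9) − 0.04·(8.96, 10.32, -6.48) = (-0.4984, 2.9472, 1.1592)
Step 3: at (-0.4984, 2.9472, 1.1592), ∇f = (4.8544, 6.816, -4.2048) → (-0.4984, 2.9472, 1.1592) − 0.04·(4.8544, 6.816, -4.2048) = (-0.692576, 2.67456, 1.327392)

(-0.692576, 2.67456, 1.327392)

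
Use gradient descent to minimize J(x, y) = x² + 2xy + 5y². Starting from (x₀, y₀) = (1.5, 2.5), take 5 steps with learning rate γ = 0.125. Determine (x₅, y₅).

(0.296875, -0.078125)

∇J = (2x + 2y, 2x + 10y)
Step 1: at (1.5, 2.5), ∇J = (8, 28) → (1.5, 2.5) − 0.125·(8, 28) = (0.5, -1)
Step 2: at (0.5, -1), ∇J = (-1, -9) → (0.5, -1) − 0.125·(-1, -9) = (0.625, 0.125)
Step 3: at (0.625, 0.125), ∇J = (1.5, 2.5) → (0.625, 0.125) − 0.125·(1.5, 2.5) = (0.4375, -0.1875)
Step 4: at (0.4375, -0.1875), ∇J = (0.5, -1) → (0.4375, -0.1875) − 0.125·(0.5, -1) = (0.375, -0.0625)
Step 5: at (0.375, -0.0625), ∇J = (0.625, 0.125) → (0.375, -0.0625) − 0.125·(0.625, 0.125) = (0.296875, -0.078125)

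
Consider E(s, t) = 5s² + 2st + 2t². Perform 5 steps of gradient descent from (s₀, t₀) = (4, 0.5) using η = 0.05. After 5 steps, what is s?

0.164775

∇E = (10s + 2t, 2s + 4t)
(s₁, t₁) = (4, 0.5) − 0.05·(41, 10) = (1.95, 0)
(s₂, t₂) = (1.95, 0) − 0.05·(19.5, 3.9) = (0.975, -0.195)
(s₃, t₃) = (0.975, -0.195) − 0.05·(9.36, 1.17) = (0.507, -0.2535)
(s₄, t₄) = (0.507, -0.2535) − 0.05·(4.563, 0) = (0.27885, -0.2535)
(s₅, t₅) = (0.27885, -0.2535) − 0.05·(2.2815, -0.4563) = (0.164775, -0.230685)
s = 0.164775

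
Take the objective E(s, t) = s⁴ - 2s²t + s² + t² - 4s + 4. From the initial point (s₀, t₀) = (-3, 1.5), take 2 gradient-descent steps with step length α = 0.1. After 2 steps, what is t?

12.2

∇E = (4s³ - 4st + 2s - 4, -2s² + 2t)
Step 1: at (-3, 1.5), ∇E = (-100, -15) → (-3, 1.5) − 0.1·(-100, -15) = (7, 3)
Step 2: at (7, 3), ∇E = (1298, -92) → (7, 3) − 0.1·(1298, -92) = (-122.8, 12.2)
t = 12.2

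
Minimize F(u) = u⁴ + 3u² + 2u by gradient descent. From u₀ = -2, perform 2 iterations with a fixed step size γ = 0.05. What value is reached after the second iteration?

F′(u) = 4u³ + 6u + 2
Step 1: F′(-2) = -42; u₁ = -2 − 0.05·(-42) = 0.1
Step 2: F′(0.1) = 2.604; u₂ = 0.1 − 0.05·2.604 = -0.0302

-0.0302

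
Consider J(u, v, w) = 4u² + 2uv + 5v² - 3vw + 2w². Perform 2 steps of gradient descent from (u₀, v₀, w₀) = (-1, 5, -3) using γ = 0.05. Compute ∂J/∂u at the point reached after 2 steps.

∇J = (8u + 2v, 2u + 10v - 3w, -3v + 4w)
Step 1: at (-1, 5, -3), ∇J = (2, 57, -27) → (-1, 5, -3) − 0.05·(2, 57, -27) = (-1.1, 2.15, -1.65)
Step 2: at (-1.1, 2.15, -1.65), ∇J = (-4.5, 24.25, -13.05) → (-1.1, 2.15, -1.65) − 0.05·(-4.5, 24.25, -13.05) = (-0.875, 0.9375, -0.9975)
∂J/∂u at (-0.875, 0.9375, -0.9975) = -5.125

-5.125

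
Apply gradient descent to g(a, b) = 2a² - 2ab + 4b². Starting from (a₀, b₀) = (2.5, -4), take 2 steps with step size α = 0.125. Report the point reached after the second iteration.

∇g = (4a - 2b, -2a + 8b)
Step 1: at (2.5, -4), ∇g = (18, -37) → (2.5, -4) − 0.125·(18, -37) = (0.25, 0.625)
Step 2: at (0.25, 0.625), ∇g = (-0.25, 4.5) → (0.25, 0.625) − 0.125·(-0.25, 4.5) = (0.28125, 0.0625)

(0.28125, 0.0625)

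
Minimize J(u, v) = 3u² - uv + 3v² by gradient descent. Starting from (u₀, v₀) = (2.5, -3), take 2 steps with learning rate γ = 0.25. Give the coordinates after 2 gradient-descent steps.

(1.53125, -1.5625)

∇J = (6u - v, -u + 6v)
Step 1: at (2.5, -3), ∇J = (18, -20.5) → (2.5, -3) − 0.25·(18, -20.5) = (-2, 2.125)
Step 2: at (-2, 2.125), ∇J = (-14.125, 14.75) → (-2, 2.125) − 0.25·(-14.125, 14.75) = (1.53125, -1.5625)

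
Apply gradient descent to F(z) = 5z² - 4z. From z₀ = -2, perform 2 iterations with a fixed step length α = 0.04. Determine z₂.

F′(z) = 10z - 4
Step 1: F′(-2) = -24; z₁ = -2 − 0.04·(-24) = -1.04
Step 2: F′(-1.04) = -14.4; z₂ = -1.04 − 0.04·(-14.4) = -0.464

-0.464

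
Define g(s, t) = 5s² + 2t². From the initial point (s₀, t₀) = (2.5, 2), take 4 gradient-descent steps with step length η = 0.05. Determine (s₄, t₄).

(0.15625, 0.8192)

∇g = (10s, 4t)
Step 1: at (2.5, 2), ∇g = (25, 8) → (2.5, 2) − 0.05·(25, 8) = (1.25, 1.6)
Step 2: at (1.25, 1.6), ∇g = (12.5, 6.4) → (1.25, 1.6) − 0.05·(12.5, 6.4) = (0.625, 1.28)
Step 3: at (0.625, 1.28), ∇g = (6.25, 5.12) → (0.625, 1.28) − 0.05·(6.25, 5.12) = (0.3125, 1.024)
Step 4: at (0.3125, 1.024), ∇g = (3.125, 4.096) → (0.3125, 1.024) − 0.05·(3.125, 4.096) = (0.15625, 0.8192)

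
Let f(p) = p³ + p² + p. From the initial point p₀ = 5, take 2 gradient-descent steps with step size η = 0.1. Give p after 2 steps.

f′(p) = 3p² + 2p + 1
Step 1: f′(5) = 86; p₁ = 5 − 0.1·86 = -3.6
Step 2: f′(-3.6) = 32.68; p₂ = -3.6 − 0.1·32.68 = -6.868

-6.868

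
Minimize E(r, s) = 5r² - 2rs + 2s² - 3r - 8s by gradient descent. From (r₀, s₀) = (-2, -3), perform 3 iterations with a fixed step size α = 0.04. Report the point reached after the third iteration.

(-0.53792, -1.233984)

∇E = (10r - 2s - 3, -2r + 4s - 8)
Step 1: at (-2, -3), ∇E = (-17, -16) → (-2, -3) − 0.04·(-17, -16) = (-1.32, -2.36)
Step 2: at (-1.32, -2.36), ∇E = (-11.48, -14.8) → (-1.32, -2.36) − 0.04·(-11.48, -14.8) = (-0.8608, -1.768)
Step 3: at (-0.8608, -1.768), ∇E = (-8.072, -13.3504) → (-0.8608, -1.768) − 0.04·(-8.072, -13.3504) = (-0.53792, -1.233984)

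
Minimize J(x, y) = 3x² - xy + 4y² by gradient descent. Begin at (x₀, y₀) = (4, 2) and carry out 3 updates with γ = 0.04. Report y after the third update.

∇J = (6x - y, -x + 8y)
(x₁, y₁) = (4, 2) − 0.04·(22, 12) = (3.12, 1.52)
(x₂, y₂) = (3.12, 1.52) − 0.04·(17.2, 9.04) = (2.432, 1.1584)
(x₃, y₃) = (2.432, 1.1584) − 0.04·(13.4336, 6.8352) = (1.894656, 0.884992)
y = 0.884992

0.884992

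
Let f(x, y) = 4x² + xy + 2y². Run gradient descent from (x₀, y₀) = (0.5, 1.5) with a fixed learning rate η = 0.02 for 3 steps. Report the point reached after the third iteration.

(0.227116, 1.146388)

∇f = (8x + y, x + 4y)
Step 1: at (0.5, 1.5), ∇f = (5.5, 6.5) → (0.5, 1.5) − 0.02·(5.5, 6.5) = (0.39, 1.37)
Step 2: at (0.39, 1.37), ∇f = (4.49, 5.87) → (0.39, 1.37) − 0.02·(4.49, 5.87) = (0.3002, 1.2526)
Step 3: at (0.3002, 1.2526), ∇f = (3.6542, 5.3106) → (0.3002, 1.2526) − 0.02·(3.6542, 5.3106) = (0.227116, 1.146388)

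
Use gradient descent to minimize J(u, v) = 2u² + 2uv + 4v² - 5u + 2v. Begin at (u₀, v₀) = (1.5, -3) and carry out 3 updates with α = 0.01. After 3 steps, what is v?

∇J = (4u + 2v - 5, 2u + 8v + 2)
(u₁, v₁) = (1.5, -3) − 0.01·(-5, -19) = (1.55, -2.81)
(u₂, v₂) = (1.55, -2.81) − 0.01·(-4.42, -17.38) = (1.5942, -2.6362)
(u₃, v₃) = (1.5942, -2.6362) − 0.01·(-3.8956, -15.9012) = (1.633156, -2.477188)
v = -2.477188

-2.477188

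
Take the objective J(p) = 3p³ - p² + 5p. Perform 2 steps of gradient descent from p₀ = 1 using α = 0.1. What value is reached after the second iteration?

J′(p) = 9p² - 2p + 5
p₁ = 1 − 0.1·12 = -0.2
p₂ = -0.2 − 0.1·5.76 = -0.776

-0.776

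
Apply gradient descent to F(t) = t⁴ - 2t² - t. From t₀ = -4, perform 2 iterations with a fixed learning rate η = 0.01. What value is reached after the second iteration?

F′(t) = 4t³ - 4t - 1
t₁ = -4 − 0.01·(-241) = -1.59
t₂ = -1.59 − 0.01·(-10.718716) = -1.48281284

-1.48281284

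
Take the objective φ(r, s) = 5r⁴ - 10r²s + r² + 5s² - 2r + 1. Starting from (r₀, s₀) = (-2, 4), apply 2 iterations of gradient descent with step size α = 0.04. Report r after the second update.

∇φ = (20r³ - 20rs + 2r - 2, -10r² + 10s)
Step 1: at (-2, 4), ∇φ = (-6, 0) → (-2, 4) − 0.04·(-6, 0) = (-1.76, 4)
Step 2: at (-1.76, 4), ∇φ = (26.24448, 9.024) → (-1.76, 4) − 0.04·(26.24448, 9.024) = (-2.8097792, 3.63904)
r = -2.8097792

-2.8097792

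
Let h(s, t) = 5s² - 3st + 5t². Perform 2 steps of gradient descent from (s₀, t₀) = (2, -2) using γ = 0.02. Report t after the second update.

∇h = (10s - 3t, -3s + 10t)
(s₁, t₁) = (2, -2) − 0.02·(26, -26) = (1.48, -1.48)
(s₂, t₂) = (1.48, -1.48) − 0.02·(19.24, -19.24) = (1.0952, -1.0952)
t = -1.0952

-1.0952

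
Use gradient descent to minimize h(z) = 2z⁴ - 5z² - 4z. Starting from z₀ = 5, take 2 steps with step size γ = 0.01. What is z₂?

2.23132288

h′(z) = 8z³ - 10z - 4
Step 1: h′(5) = 946; z₁ = 5 − 0.01·946 = -4.46
Step 2: h′(-4.46) = -669.132288; z₂ = -4.46 − 0.01·(-669.132288) = 2.23132288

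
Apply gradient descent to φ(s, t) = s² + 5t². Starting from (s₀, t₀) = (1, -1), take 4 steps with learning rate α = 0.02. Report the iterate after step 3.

∇φ = (2s, 10t)
Step 1: at (1, -1), ∇φ = (2, -10) → (1, -1) − 0.02·(2, -10) = (0.96, -0.8)
Step 2: at (0.96, -0.8), ∇φ = (1.92, -8) → (0.96, -0.8) − 0.02·(1.92, -8) = (0.9216, -0.64)
Step 3: at (0.9216, -0.64), ∇φ = (1.8432, -6.4) → (0.9216, -0.64) − 0.02·(1.8432, -6.4) = (0.884736, -0.512)

(0.884736, -0.512)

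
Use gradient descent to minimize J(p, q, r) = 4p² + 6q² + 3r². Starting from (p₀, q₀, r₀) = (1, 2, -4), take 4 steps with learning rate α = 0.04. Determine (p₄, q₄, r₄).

∇J = (8p, 12q, 6r)
Step 1: at (1, 2, -4), ∇J = (8, 24, -24) → (1, 2, -4) − 0.04·(8, 24, -24) = (0.68, 1.04, -3.04)
Step 2: at (0.68, 1.04, -3.04), ∇J = (5.44, 12.48, -18.24) → (0.68, 1.04, -3.04) − 0.04·(5.44, 12.48, -18.24) = (0.4624, 0.5408, -2.3104)
Step 3: at (0.4624, 0.5408, -2.3104), ∇J = (3.6992, 6.4896, -13.8624) → (0.4624, 0.5408, -2.3104) − 0.04·(3.6992, 6.4896, -13.8624) = (0.314432, 0.281216, -1.755904)
Step 4: at (0.314432, 0.281216, -1.755904), ∇J = (2.515456, 3.374592, -10.535424) → (0.314432, 0.281216, -1.755904) − 0.04·(2.515456, 3.374592, -10.535424) = (0.21381376, 0.14623232, -1.33448704)

(0.21381376, 0.14623232, -1.33448704)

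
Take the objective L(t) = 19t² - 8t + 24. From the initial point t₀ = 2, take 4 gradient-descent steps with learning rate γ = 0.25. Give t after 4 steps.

L′(t) = 38t - 8
t₁ = 2 − 0.25·68 = -15
t₂ = -15 − 0.25·(-578) = 129.5
t₃ = 129.5 − 0.25·4913 = -1098.75
t₄ = -1098.75 − 0.25·(-41760.5) = 9341.375

9341.375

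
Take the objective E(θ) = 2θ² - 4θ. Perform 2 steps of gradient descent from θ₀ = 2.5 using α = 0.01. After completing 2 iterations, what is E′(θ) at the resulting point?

5.5296

E′(θ) = 4θ - 4
Step 1: E′(2.5) = 6; θ₁ = 2.5 − 0.01·6 = 2.44
Step 2: E′(2.44) = 5.76; θ₂ = 2.44 − 0.01·5.76 = 2.3824
E′(θ) at (2.3824) = 5.5296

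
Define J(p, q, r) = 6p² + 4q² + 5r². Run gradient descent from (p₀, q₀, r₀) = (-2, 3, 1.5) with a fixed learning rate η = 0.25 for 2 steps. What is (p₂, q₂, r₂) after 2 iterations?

(-8, 3, 3.375)

∇J = (12p, 8q, 10r)
(p₁, q₁, r₁) = (-2, 3, 1.5) − 0.25·(-24, 24, 15) = (4, -3, -2.25)
(p₂, q₂, r₂) = (4, -3, -2.25) − 0.25·(48, -24, -22.5) = (-8, 3, 3.375)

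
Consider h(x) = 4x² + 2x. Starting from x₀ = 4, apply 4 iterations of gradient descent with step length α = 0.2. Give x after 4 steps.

0.3008

h′(x) = 8x + 2
x₁ = 4 − 0.2·34 = -2.8
x₂ = -2.8 − 0.2·(-20.4) = 1.28
x₃ = 1.28 − 0.2·12.24 = -1.168
x₄ = -1.168 − 0.2·(-7.344) = 0.3008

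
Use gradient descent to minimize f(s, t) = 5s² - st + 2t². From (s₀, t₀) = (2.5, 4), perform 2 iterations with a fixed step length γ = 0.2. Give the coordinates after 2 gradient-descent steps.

(1.96, -0.08)

∇f = (10s - t, -s + 4t)
(s₁, t₁) = (2.5, 4) − 0.2·(21, 13.5) = (-1.7, 1.3)
(s₂, t₂) = (-1.7, 1.3) − 0.2·(-18.3, 6.9) = (1.96, -0.08)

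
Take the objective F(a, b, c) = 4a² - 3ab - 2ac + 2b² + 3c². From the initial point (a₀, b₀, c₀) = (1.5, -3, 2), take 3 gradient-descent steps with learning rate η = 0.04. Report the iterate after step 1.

∇F = (8a - 3b - 2c, -3a + 4b, -2a + 6c)
Step 1: at (1.5, -3, 2), ∇F = (17, -16.5, 9) → (1.5, -3, 2) − 0.04·(17, -16.5, 9) = (0.82, -2.34, 1.64)

(0.82, -2.34, 1.64)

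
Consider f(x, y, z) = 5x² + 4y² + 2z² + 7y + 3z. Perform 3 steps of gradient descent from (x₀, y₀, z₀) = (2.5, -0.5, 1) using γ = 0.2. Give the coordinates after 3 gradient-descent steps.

(-2.5, -0.956, -0.736)

∇f = (10x, 8y + 7, 4z + 3)
Step 1: at (2.5, -0.5, 1), ∇f = (25, 3, 7) → (2.5, -0.5, 1) − 0.2·(25, 3, 7) = (-2.5, -1.1, -0.4)
Step 2: at (-2.5, -1.1, -0.4), ∇f = (-25, -1.8, 1.4) → (-2.5, -1.1, -0.4) − 0.2·(-25, -1.8, 1.4) = (2.5, -0.74, -0.68)
Step 3: at (2.5, -0.74, -0.68), ∇f = (25, 1.08, 0.28) → (2.5, -0.74, -0.68) − 0.2·(25, 1.08, 0.28) = (-2.5, -0.956, -0.736)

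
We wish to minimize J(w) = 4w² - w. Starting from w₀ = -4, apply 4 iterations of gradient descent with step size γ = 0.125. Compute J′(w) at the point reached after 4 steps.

0

J′(w) = 8w - 1
w₁ = -4 − 0.125·(-33) = 0.125
w₂ = 0.125 − 0.125·0 = 0.125
w₃ = 0.125 − 0.125·0 = 0.125
w₄ = 0.125 − 0.125·0 = 0.125
J′(w) at (0.125) = 0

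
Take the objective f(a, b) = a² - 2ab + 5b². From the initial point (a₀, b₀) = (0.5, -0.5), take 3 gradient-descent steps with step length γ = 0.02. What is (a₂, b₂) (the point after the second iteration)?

(0.4264, -0.2856)

∇f = (2a - 2b, -2a + 10b)
(a₁, b₁) = (0.5, -0.5) − 0.02·(2, -6) = (0.46, -0.38)
(a₂, b₂) = (0.46, -0.38) − 0.02·(1.68, -4.72) = (0.4264, -0.2856)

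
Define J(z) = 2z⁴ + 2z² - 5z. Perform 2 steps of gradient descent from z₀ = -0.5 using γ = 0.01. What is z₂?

-0.34727296

J′(z) = 8z³ + 4z - 5
z₁ = -0.5 − 0.01·(-8) = -0.42
z₂ = -0.42 − 0.01·(-7.272704) = -0.34727296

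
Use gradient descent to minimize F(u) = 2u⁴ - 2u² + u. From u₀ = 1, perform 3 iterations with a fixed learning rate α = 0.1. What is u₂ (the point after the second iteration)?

F′(u) = 8u³ - 4u + 1
Step 1: F′(1) = 5; u₁ = 1 − 0.1·5 = 0.5
Step 2: F′(0.5) = 0; u₂ = 0.5 − 0.1·0 = 0.5

0.5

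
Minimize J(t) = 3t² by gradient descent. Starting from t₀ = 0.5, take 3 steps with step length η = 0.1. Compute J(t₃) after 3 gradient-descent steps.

J′(t) = 6t
t₁ = 0.5 − 0.1·3 = 0.2
t₂ = 0.2 − 0.1·1.2 = 0.08
t₃ = 0.08 − 0.1·0.48 = 0.032
J(0.032) = 0.003072

0.003072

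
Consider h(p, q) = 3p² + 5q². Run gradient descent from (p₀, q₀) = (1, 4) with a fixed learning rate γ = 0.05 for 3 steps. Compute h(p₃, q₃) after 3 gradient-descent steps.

∇h = (6p, 10q)
(p₁, q₁) = (1, 4) − 0.05·(6, 40) = (0.7, 2)
(p₂, q₂) = (0.7, 2) − 0.05·(4.2, 20) = (0.49, 1)
(p₃, q₃) = (0.49, 1) − 0.05·(2.94, 10) = (0.343, 0.5)
h(0.343, 0.5) = 1.602947

1.602947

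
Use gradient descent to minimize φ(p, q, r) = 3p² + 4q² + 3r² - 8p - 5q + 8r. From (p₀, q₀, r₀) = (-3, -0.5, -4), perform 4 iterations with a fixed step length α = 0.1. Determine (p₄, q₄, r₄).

(1.2224, 0.6232, -1.4016)

∇φ = (6p - 8, 8q - 5, 6r + 8)
(p₁, q₁, r₁) = (-3, -0.5, -4) − 0.1·(-26, -9, -16) = (-0.4, 0.4, -2.4)
(p₂, q₂, r₂) = (-0.4, 0.4, -2.4) − 0.1·(-10.4, -1.8, -6.4) = (0.64, 0.58, -1.76)
(p₃, q₃, r₃) = (0.64, 0.58, -1.76) − 0.1·(-4.16, -0.36, -2.56) = (1.056, 0.616, -1.504)
(p₄, q₄, r₄) = (1.056, 0.616, -1.504) − 0.1·(-1.664, -0.072, -1.024) = (1.2224, 0.6232, -1.4016)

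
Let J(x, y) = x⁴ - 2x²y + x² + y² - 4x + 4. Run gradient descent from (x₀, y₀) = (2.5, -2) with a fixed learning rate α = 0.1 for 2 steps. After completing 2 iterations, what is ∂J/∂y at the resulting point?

∇J = (4x³ - 4xy + 2x - 4, -2x² + 2y)
Step 1: at (2.5, -2), ∇J = (83.5, -16.5) → (2.5, -2) − 0.1·(83.5, -16.5) = (-5.85, -0.35)
Step 2: at (-5.85, -0.35), ∇J = (-824.6965, -69.145) → (-5.85, -0.35) − 0.1·(-824.6965, -69.145) = (76.61965, 6.5645)
∂J/∂y at (76.61965, 6.5645) = -11728.012532245

-11728.012532245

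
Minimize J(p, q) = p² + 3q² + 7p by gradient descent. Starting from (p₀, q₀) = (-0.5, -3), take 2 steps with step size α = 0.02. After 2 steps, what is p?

∇J = (2p + 7, 6q)
(p₁, q₁) = (-0.5, -3) − 0.02·(6, -18) = (-0.62, -2.64)
(p₂, q₂) = (-0.62, -2.64) − 0.02·(5.76, -15.84) = (-0.7352, -2.3232)
p = -0.7352

-0.7352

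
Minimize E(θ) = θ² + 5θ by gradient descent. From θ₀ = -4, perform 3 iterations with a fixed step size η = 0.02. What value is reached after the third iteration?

E′(θ) = 2θ + 5
θ₁ = -4 − 0.02·(-3) = -3.94
θ₂ = -3.94 − 0.02·(-2.88) = -3.8824
θ₃ = -3.8824 − 0.02·(-2.7648) = -3.827104

-3.827104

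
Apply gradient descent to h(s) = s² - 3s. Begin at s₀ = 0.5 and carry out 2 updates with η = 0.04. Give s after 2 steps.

h′(s) = 2s - 3
Step 1: h′(0.5) = -2; s₁ = 0.5 − 0.04·(-2) = 0.58
Step 2: h′(0.58) = -1.84; s₂ = 0.58 − 0.04·(-1.84) = 0.6536

0.6536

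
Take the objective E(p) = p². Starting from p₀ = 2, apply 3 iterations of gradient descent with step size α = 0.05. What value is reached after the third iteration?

1.458

E′(p) = 2p
p₁ = 2 − 0.05·4 = 1.8
p₂ = 1.8 − 0.05·3.6 = 1.62
p₃ = 1.62 − 0.05·3.24 = 1.458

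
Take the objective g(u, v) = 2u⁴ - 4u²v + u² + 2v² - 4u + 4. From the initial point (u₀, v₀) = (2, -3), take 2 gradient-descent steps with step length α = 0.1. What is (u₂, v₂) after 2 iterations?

∇g = (8u³ - 8uv + 2u - 4, -4u² + 4v)
(u₁, v₁) = (2, -3) − 0.1·(112, -28) = (-9.2, -0.2)
(u₂, v₂) = (-9.2, -0.2) − 0.1·(-6266.624, -339.36) = (617.4624, 33.736)

(617.4624, 33.736)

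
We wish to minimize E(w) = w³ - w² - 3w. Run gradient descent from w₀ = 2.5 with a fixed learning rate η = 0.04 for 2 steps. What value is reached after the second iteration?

E′(w) = 3w² - 2w - 3
w₁ = 2.5 − 0.04·10.75 = 2.07
w₂ = 2.07 − 0.04·5.7147 = 1.841412

1.841412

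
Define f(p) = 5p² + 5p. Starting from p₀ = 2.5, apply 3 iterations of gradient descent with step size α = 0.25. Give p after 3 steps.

f′(p) = 10p + 5
Step 1: f′(2.5) = 30; p₁ = 2.5 − 0.25·30 = -5
Step 2: f′(-5) = -45; p₂ = -5 − 0.25·(-45) = 6.25
Step 3: f′(6.25) = 67.5; p₃ = 6.25 − 0.25·67.5 = -10.625

-10.625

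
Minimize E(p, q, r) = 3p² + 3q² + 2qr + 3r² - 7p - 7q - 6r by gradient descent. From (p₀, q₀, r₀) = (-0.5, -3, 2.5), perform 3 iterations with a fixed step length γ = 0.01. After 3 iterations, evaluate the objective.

27.677904536512

∇E = (6p - 7, 6q + 2r - 7, 2q + 6r - 6)
(p₁, q₁, r₁) = (-0.5, -3, 2.5) − 0.01·(-10, -20, 3) = (-0.4, -2.8, 2.47)
(p₂, q₂, r₂) = (-0.4, -2.8, 2.47) − 0.01·(-9.4, -18.86, 3.22) = (-0.306, -2.6114, 2.4378)
(p₃, q₃, r₃) = (-0.306, -2.6114, 2.4378) − 0.01·(-8.836, -17.7928, 3.404) = (-0.21764, -2.433472, 2.40376)
E(-0.21764, -2.433472, 2.40376) = 27.677904536512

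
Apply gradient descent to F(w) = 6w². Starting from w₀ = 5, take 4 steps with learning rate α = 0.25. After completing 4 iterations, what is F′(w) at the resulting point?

F′(w) = 12w
w₁ = 5 − 0.25·60 = -10
w₂ = -10 − 0.25·(-120) = 20
w₃ = 20 − 0.25·240 = -40
w₄ = -40 − 0.25·(-480) = 80
F′(w) at (80) = 960

960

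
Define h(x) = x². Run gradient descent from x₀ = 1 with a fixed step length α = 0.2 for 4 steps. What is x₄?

h′(x) = 2x
x₁ = 1 − 0.2·2 = 0.6
x₂ = 0.6 − 0.2·1.2 = 0.36
x₃ = 0.36 − 0.2·0.72 = 0.216
x₄ = 0.216 − 0.2·0.432 = 0.1296

0.1296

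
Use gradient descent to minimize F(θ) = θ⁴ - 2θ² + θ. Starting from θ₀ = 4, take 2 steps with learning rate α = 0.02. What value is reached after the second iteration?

-0.86149056

F′(θ) = 4θ³ - 4θ + 1
Step 1: F′(4) = 241; θ₁ = 4 − 0.02·241 = -0.82
Step 2: F′(-0.82) = 2.074528; θ₂ = -0.82 − 0.02·2.074528 = -0.86149056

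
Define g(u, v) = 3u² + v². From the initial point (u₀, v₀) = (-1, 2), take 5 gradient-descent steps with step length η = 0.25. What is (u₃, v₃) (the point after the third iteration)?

∇g = (6u, 2v)
Step 1: at (-1, 2), ∇g = (-6, 4) → (-1, 2) − 0.25·(-6, 4) = (0.5, 1)
Step 2: at (0.5, 1), ∇g = (3, 2) → (0.5, 1) − 0.25·(3, 2) = (-0.25, 0.5)
Step 3: at (-0.25, 0.5), ∇g = (-1.5, 1) → (-0.25, 0.5) − 0.25·(-1.5, 1) = (0.125, 0.25)

(0.125, 0.25)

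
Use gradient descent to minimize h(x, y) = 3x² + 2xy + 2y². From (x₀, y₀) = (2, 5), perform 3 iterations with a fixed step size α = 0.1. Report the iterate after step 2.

∇h = (6x + 2y, 2x + 4y)
(x₁, y₁) = (2, 5) − 0.1·(22, 24) = (-0.2, 2.6)
(x₂, y₂) = (-0.2, 2.6) − 0.1·(4, 10) = (-0.6, 1.6)

(-0.6, 1.6)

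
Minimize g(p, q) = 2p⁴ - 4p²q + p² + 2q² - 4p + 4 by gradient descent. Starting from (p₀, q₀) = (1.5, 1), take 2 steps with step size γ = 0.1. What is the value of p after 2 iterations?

∇g = (8p³ - 8pq + 2p - 4, -4p² + 4q)
Step 1: at (1.5, 1), ∇g = (14, -5) → (1.5, 1) − 0.1·(14, -5) = (0.1, 1.5)
Step 2: at (0.1, 1.5), ∇g = (-4.992, 5.96) → (0.1, 1.5) − 0.1·(-4.992, 5.96) = (0.5992, 0.904)
p = 0.5992

0.5992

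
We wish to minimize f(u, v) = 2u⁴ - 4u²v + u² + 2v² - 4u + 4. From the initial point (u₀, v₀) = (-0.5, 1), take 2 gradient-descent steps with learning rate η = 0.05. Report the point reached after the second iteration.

∇f = (8u³ - 8uv + 2u - 4, -4u² + 4v)
Step 1: at (-0.5, 1), ∇f = (-2, 3) → (-0.5, 1) − 0.05·(-2, 3) = (-0.4, 0.85)
Step 2: at (-0.4, 0.85), ∇f = (-2.592, 2.76) → (-0.4, 0.85) − 0.05·(-2.592, 2.76) = (-0.2704, 0.712)

(-0.2704, 0.712)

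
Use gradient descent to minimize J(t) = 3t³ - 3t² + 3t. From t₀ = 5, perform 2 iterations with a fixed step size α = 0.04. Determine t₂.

J′(t) = 9t² - 6t + 3
Step 1: J′(5) = 198; t₁ = 5 − 0.04·198 = -2.92
Step 2: J′(-2.92) = 97.2576; t₂ = -2.92 − 0.04·97.2576 = -6.810304

-6.810304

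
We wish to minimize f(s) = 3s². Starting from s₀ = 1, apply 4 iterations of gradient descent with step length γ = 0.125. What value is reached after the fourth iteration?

0.00390625

f′(s) = 6s
s₁ = 1 − 0.125·6 = 0.25
s₂ = 0.25 − 0.125·1.5 = 0.0625
s₃ = 0.0625 − 0.125·0.375 = 0.015625
s₄ = 0.015625 − 0.125·0.09375 = 0.00390625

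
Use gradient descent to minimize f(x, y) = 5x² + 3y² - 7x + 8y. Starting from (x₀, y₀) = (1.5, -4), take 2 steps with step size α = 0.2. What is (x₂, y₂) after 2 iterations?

∇f = (10x - 7, 6y + 8)
(x₁, y₁) = (1.5, -4) − 0.2·(8, -16) = (-0.1, -0.8)
(x₂, y₂) = (-0.1, -0.8) − 0.2·(-8, 3.2) = (1.5, -1.44)

(1.5, -1.44)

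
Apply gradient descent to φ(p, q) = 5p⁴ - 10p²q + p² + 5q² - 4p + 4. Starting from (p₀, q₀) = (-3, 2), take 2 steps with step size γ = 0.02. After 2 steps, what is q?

8.992

∇φ = (20p³ - 20pq + 2p - 4, -10p² + 10q)
Step 1: at (-3, 2), ∇φ = (-430, -70) → (-3, 2) − 0.02·(-430, -70) = (5.6, 3.4)
Step 2: at (5.6, 3.4), ∇φ = (3138.72, -279.6) → (5.6, 3.4) − 0.02·(3138.72, -279.6) = (-57.1744, 8.992)
q = 8.992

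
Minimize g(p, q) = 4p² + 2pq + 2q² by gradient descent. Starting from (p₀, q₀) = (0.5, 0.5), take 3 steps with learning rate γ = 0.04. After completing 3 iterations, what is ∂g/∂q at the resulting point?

∇g = (8p + 2q, 2p + 4q)
Step 1: at (0.5, 0.5), ∇g = (5, 3) → (0.5, 0.5) − 0.04·(5, 3) = (0.3, 0.38)
Step 2: at (0.3, 0.38), ∇g = (3.16, 2.12) → (0.3, 0.38) − 0.04·(3.16, 2.12) = (0.1736, 0.2952)
Step 3: at (0.1736, 0.2952), ∇g = (1.9792, 1.528) → (0.1736, 0.2952) − 0.04·(1.9792, 1.528) = (0.094432, 0.23408)
∂g/∂q at (0.094432, 0.23408) = 1.125184

1.125184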